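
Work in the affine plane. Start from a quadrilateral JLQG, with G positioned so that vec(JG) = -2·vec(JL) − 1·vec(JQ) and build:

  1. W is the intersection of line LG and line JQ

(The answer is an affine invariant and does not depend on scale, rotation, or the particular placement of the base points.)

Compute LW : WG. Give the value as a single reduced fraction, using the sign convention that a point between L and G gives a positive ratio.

LW:WG = 1/2

Set J = (0, 0), L = (1, 0), Q = (0, 1), G = (-2, -1); any affine frame gives the same invariant.
1. W is the intersection of line LG and line JQ ⇒ W = (0, -1/3)
W = L + t·(G−L) with t = 1/3, so LW:WG = t:(1−t) = 1/3:2/3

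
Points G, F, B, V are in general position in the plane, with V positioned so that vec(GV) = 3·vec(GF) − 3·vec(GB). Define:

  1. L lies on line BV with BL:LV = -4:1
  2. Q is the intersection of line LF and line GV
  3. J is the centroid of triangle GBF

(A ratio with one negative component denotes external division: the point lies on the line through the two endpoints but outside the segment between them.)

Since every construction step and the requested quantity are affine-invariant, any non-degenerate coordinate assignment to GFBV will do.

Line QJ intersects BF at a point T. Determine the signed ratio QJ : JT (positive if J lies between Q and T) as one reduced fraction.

QJ:JT = 2

Work in coordinates with G = (0, 0), F = (1, 0), B = (0, 1), V = (3, -3).
1. L lies on line BV with BL:LV = -4:1 ⇒ L = (4, -13/3)
2. Q is the intersection of line LF and line GV ⇒ Q = (13/4, -13/4)
3. J is the centroid of triangle GBF ⇒ J = (1/3, 1/3)
line QJ meets BF at T = (-9/8, 17/8)
J = Q + t·(T−Q) with t = 2/3, so QJ:JT = 2/3:1/3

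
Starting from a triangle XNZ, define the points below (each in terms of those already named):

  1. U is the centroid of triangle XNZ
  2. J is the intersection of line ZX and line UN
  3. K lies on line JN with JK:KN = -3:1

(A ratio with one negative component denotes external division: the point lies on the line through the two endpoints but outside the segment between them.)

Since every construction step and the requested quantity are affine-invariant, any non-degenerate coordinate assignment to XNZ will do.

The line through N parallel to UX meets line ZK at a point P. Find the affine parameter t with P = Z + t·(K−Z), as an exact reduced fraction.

Set X = (0, 0), N = (1, 0), Z = (0, 1); any affine frame gives the same invariant.
1. U is the centroid of triangle XNZ ⇒ U = (1/3, 1/3)
2. J is the intersection of line ZX and line UN ⇒ J = (0, 1/2)
3. K lies on line JN with JK:KN = -3:1 ⇒ K = (3/2, -1/4)
through N parallel to UX: direction (-1/3, -1/3); meets ZK at P = (12/11, 1/11)
P = Z + t·(K−Z) with t = 8/11

t = 8/11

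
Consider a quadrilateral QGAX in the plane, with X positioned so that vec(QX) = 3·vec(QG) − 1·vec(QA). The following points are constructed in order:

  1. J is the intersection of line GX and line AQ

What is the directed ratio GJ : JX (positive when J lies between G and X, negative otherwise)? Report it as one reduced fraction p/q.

Choose coordinates Q = (0, 0), G = (1, 0), A = (0, 1), X = (3, -1).
1. J is the intersection of line GX and line AQ ⇒ J = (0, 1/2)
J = G + t·(X−G) with t = -1/2, so GJ:JX = t:(1−t) = -1/2:3/2

GJ:JX = -1/3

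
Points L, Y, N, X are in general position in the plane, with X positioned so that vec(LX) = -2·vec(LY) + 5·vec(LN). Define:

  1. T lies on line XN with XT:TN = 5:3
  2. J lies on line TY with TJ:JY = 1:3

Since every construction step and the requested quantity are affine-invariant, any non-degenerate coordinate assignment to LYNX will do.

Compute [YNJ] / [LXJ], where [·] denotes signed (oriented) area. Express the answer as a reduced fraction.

[YNJ]:[LXJ] = 9/35

Set L = (0, 0), Y = (1, 0), N = (0, 1), X = (-2, 5); any affine frame gives the same invariant.
1. T lies on line XN with XT:TN = 5:3 ⇒ T = (-3/4, 5/2)
2. J lies on line TY with TJ:JY = 1:3 ⇒ J = (-5/16, 15/8)
2·[YNJ] = -9/16, 2·[LXJ] = -35/16
[YNJ]:[LXJ] = -9/16:-35/16 = 9/35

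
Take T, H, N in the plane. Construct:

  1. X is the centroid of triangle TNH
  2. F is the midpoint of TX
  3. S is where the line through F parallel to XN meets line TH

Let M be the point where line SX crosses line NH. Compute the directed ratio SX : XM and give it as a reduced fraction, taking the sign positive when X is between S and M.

SX:XM = 5/4

Choose coordinates T = (0, 0), H = (1, 0), N = (0, 1).
1. X is the centroid of triangle TNH ⇒ X = (1/3, 1/3)
2. F is the midpoint of TX ⇒ F = (1/6, 1/6)
3. S is where the line through F parallel to XN meets line TH ⇒ S = (1/4, 0)
line SX meets NH at M = (2/5, 3/5)
X = S + t·(M−S) with t = 5/9, so SX:XM = 5/9:4/9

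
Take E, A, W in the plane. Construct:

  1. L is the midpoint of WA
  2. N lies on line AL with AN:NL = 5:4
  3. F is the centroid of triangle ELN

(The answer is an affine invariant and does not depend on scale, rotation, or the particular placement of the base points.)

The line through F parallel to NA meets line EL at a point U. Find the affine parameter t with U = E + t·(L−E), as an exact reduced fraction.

t = 2/3

Choose coordinates E = (0, 0), A = (1, 0), W = (0, 1).
1. L is the midpoint of WA ⇒ L = (1/2, 1/2)
2. N lies on line AL with AN:NL = 5:4 ⇒ N = (13/18, 5/18)
3. F is the centroid of triangle ELN ⇒ F = (11/27, 7/27)
through F parallel to NA: direction (5/18, -5/18); meets EL at U = (1/3, 1/3)
U = E + t·(L−E) with t = 2/3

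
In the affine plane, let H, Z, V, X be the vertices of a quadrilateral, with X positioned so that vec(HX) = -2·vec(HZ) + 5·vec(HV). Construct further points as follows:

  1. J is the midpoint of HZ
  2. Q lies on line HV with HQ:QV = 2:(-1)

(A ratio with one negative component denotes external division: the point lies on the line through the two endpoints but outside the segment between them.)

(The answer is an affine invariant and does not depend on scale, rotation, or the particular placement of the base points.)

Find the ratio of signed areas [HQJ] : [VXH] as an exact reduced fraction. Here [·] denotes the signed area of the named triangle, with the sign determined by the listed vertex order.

[HQJ]:[VXH] = -1/2

Work in coordinates with H = (0, 0), Z = (1, 0), V = (0, 1), X = (-2, 5).
1. J is the midpoint of HZ ⇒ J = (1/2, 0)
2. Q lies on line HV with HQ:QV = 2:(-1) ⇒ Q = (0, 2)
2·[HQJ] = -1, 2·[VXH] = 2
[HQJ]:[VXH] = -1:2 = -1/2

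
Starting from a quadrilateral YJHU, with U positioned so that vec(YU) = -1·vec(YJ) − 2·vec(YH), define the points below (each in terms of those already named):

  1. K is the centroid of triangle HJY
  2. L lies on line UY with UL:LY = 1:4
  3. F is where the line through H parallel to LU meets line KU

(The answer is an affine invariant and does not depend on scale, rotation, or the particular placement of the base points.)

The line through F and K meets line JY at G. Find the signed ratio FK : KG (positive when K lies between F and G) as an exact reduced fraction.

FK:KG = -28

Work in coordinates with Y = (0, 0), J = (1, 0), H = (0, 1), U = (-1, -2).
1. K is the centroid of triangle HJY ⇒ K = (1/3, 1/3)
2. L lies on line UY with UL:LY = 1:4 ⇒ L = (-4/5, -8/5)
3. F is where the line through H parallel to LU meets line KU ⇒ F = (-5, -9)
line FK meets JY at G = (1/7, 0)
K = F + t·(G−F) with t = 28/27, so FK:KG = 28/27:-1/27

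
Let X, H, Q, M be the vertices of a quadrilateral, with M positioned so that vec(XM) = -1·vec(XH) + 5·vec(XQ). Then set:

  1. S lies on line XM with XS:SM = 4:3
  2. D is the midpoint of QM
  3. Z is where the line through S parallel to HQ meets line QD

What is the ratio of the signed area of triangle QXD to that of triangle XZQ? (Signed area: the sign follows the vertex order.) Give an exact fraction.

[QXD]:[XZQ] = 7/6

Set X = (0, 0), H = (1, 0), Q = (0, 1), M = (-1, 5); any affine frame gives the same invariant.
1. S lies on line XM with XS:SM = 4:3 ⇒ S = (-4/7, 20/7)
2. D is the midpoint of QM ⇒ D = (-1/2, 3)
3. Z is where the line through S parallel to HQ meets line QD ⇒ Z = (-3/7, 19/7)
2·[QXD] = -1/2, 2·[XZQ] = -3/7
[QXD]:[XZQ] = -1/2:-3/7 = 7/6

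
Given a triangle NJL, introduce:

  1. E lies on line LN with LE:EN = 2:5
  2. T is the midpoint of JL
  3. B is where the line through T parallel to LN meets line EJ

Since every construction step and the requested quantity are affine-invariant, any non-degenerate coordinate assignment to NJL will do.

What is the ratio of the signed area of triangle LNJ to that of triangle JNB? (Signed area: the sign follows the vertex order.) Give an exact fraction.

[LNJ]:[JNB] = -14/5

Work in coordinates with N = (0, 0), J = (1, 0), L = (0, 1).
1. E lies on line LN with LE:EN = 2:5 ⇒ E = (0, 5/7)
2. T is the midpoint of JL ⇒ T = (1/2, 1/2)
3. B is where the line through T parallel to LN meets line EJ ⇒ B = (1/2, 5/14)
2·[LNJ] = 1, 2·[JNB] = -5/14
[LNJ]:[JNB] = 1:-5/14 = -14/5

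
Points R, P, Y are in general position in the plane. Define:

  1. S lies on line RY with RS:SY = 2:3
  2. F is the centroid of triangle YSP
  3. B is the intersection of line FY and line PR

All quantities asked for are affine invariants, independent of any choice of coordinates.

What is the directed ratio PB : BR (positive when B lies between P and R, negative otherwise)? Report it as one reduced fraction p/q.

Set R = (0, 0), P = (1, 0), Y = (0, 1); any affine frame gives the same invariant.
1. S lies on line RY with RS:SY = 2:3 ⇒ S = (0, 2/5)
2. F is the centroid of triangle YSP ⇒ F = (1/3, 7/15)
3. B is the intersection of line FY and line PR ⇒ B = (5/8, 0)
B = P + t·(R−P) with t = 3/8, so PB:BR = t:(1−t) = 3/8:5/8

PB:BR = 3/5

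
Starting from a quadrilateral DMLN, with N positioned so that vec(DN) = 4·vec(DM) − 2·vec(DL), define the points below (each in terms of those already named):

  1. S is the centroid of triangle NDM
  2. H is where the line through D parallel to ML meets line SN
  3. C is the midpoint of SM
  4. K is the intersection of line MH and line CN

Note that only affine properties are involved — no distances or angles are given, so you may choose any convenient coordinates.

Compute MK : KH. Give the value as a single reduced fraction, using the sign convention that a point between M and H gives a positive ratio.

Choose coordinates D = (0, 0), M = (1, 0), L = (0, 1), N = (4, -2).
1. S is the centroid of triangle NDM ⇒ S = (5/3, -2/3)
2. H is where the line through D parallel to ML meets line SN ⇒ H = (-2/3, 2/3)
3. C is the midpoint of SM ⇒ C = (4/3, -1/3)
4. K is the intersection of line MH and line CN ⇒ K = (4/9, 2/9)
K = M + t·(H−M) with t = 1/3, so MK:KH = t:(1−t) = 1/3:2/3

MK:KH = 1/2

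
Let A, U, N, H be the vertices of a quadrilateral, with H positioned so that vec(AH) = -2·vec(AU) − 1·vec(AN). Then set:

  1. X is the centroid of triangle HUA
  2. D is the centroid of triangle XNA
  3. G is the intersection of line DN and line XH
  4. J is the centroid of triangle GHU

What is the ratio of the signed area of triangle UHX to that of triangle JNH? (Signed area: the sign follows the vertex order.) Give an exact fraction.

[UHX]:[JNH] = -11/68

Choose coordinates A = (0, 0), U = (1, 0), N = (0, 1), H = (-2, -1).
1. X is the centroid of triangle HUA ⇒ X = (-1/3, -1/3)
2. D is the centroid of triangle XNA ⇒ D = (-1/9, 2/9)
3. G is the intersection of line DN and line XH ⇒ G = (-2/11, -3/11)
4. J is the centroid of triangle GHU ⇒ J = (-13/33, -14/33)
2·[UHX] = -1/3, 2·[JNH] = 68/33
[UHX]:[JNH] = -1/3:68/33 = -11/68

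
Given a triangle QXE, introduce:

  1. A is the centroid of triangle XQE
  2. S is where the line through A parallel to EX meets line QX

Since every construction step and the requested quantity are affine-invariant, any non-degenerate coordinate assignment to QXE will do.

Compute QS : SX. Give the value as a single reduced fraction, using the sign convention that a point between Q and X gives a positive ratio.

QS:SX = 2

Set Q = (0, 0), X = (1, 0), E = (0, 1); any affine frame gives the same invariant.
1. A is the centroid of triangle XQE ⇒ A = (1/3, 1/3)
2. S is where the line through A parallel to EX meets line QX ⇒ S = (2/3, 0)
S = Q + t·(X−Q) with t = 2/3, so QS:SX = t:(1−t) = 2/3:1/3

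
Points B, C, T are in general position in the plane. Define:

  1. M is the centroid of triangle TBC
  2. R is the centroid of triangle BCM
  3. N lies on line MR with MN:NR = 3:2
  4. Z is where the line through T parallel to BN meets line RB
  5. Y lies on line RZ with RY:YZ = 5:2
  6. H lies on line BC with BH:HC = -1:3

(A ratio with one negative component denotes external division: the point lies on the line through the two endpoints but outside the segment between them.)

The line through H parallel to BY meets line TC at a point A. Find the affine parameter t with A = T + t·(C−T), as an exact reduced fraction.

Work in coordinates with B = (0, 0), C = (1, 0), T = (0, 1).
1. M is the centroid of triangle TBC ⇒ M = (1/3, 1/3)
2. R is the centroid of triangle BCM ⇒ R = (4/9, 1/9)
3. N lies on line MR with MN:NR = 3:2 ⇒ N = (2/5, 1/5)
4. Z is where the line through T parallel to BN meets line RB ⇒ Z = (-4, -1)
5. Y lies on line RZ with RY:YZ = 5:2 ⇒ Y = (-172/63, -43/63)
6. H lies on line BC with BH:HC = -1:3 ⇒ H = (-1/2, 0)
through H parallel to BY: direction (-172/63, -43/63); meets TC at A = (7/10, 3/10)
A = T + t·(C−T) with t = 7/10

t = 7/10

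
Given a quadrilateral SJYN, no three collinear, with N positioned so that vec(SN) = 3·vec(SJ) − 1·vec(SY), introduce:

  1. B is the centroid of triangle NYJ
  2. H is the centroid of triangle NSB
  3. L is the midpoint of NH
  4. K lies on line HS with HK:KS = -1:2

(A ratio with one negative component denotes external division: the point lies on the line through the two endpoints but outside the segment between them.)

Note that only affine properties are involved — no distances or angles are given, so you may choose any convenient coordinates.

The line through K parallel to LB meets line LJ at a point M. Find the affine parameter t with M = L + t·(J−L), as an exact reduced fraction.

t = -2

Assign S = (0, 0), J = (1, 0), Y = (0, 1), N = (3, -1) — the answer is frame-independent, so this choice is without loss of generality.
1. B is the centroid of triangle NYJ ⇒ B = (4/3, 0)
2. H is the centroid of triangle NSB ⇒ H = (13/9, -1/3)
3. L is the midpoint of NH ⇒ L = (20/9, -2/3)
4. K lies on line HS with HK:KS = -1:2 ⇒ K = (26/9, -2/3)
through K parallel to LB: direction (-8/9, 2/3); meets LJ at M = (14/3, -2)
M = L + t·(J−L) with t = -2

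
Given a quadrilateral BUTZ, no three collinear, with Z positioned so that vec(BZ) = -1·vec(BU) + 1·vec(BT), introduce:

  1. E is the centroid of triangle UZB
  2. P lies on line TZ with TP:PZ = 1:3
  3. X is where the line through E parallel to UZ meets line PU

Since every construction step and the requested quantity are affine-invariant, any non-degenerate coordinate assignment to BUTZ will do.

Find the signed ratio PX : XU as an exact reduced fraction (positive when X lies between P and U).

Choose coordinates B = (0, 0), U = (1, 0), T = (0, 1), Z = (-1, 1).
1. E is the centroid of triangle UZB ⇒ E = (0, 1/3)
2. P lies on line TZ with TP:PZ = 1:3 ⇒ P = (-1/4, 1)
3. X is where the line through E parallel to UZ meets line PU ⇒ X = (14/9, -4/9)
X = P + t·(U−P) with t = 13/9, so PX:XU = t:(1−t) = 13/9:-4/9

PX:XU = -13/4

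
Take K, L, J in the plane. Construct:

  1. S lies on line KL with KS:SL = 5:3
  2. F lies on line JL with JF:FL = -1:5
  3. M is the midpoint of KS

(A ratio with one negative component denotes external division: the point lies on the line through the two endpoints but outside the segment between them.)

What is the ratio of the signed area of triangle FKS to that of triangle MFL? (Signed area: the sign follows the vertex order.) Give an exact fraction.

[FKS]:[MFL] = -10/11

Assign K = (0, 0), L = (1, 0), J = (0, 1) — the answer is frame-independent, so this choice is without loss of generality.
1. S lies on line KL with KS:SL = 5:3 ⇒ S = (5/8, 0)
2. F lies on line JL with JF:FL = -1:5 ⇒ F = (-1/4, 5/4)
3. M is the midpoint of KS ⇒ M = (5/16, 0)
2·[FKS] = 25/32, 2·[MFL] = -55/64
[FKS]:[MFL] = 25/32:-55/64 = -10/11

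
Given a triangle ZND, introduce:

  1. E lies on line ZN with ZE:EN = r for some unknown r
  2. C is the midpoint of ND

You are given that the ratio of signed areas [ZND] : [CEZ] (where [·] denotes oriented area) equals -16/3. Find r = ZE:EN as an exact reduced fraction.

Choose coordinates Z = (0, 0), N = (1, 0), D = (0, 1).
1. With ZE:EN = r, write λ = r/(r+1) so E = Z + λ·(N−Z); E is affine-linear in λ
2. C is the midpoint of ND ⇒ C = (1/2, 1/2)
Every point depending on E is an affine combination of E and λ-independent points, so each such coordinate is linear in λ; the λ² term in each signed area is a multiple of (N−Z)×(N−Z) = 0, so 2·[ZND] and 2·[CEZ] are each linear in λ. Evaluating at λ=0 and λ=1:
  2·[ZND] = 1,   2·[CEZ] = -1/2·λ
So [ZND]:[CEZ] = (1) / (-1/2·λ). Setting this equal to -16/3:
  1 = -16/3·(-1/2·λ)  ⇒  λ = 3/8
Then r = λ/(1−λ) = (3/8)/(5/8) = 3/5. Check: with r = 3/5, E = (3/8, 0) and [ZND]:[CEZ] = -16/3 as required.

r = 3/5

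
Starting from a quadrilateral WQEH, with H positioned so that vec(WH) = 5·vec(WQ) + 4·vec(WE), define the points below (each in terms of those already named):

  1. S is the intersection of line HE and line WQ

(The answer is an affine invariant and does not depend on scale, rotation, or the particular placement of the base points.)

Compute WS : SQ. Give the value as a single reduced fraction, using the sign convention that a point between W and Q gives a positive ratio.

WS:SQ = -5/8

Work in coordinates with W = (0, 0), Q = (1, 0), E = (0, 1), H = (5, 4).
1. S is the intersection of line HE and line WQ ⇒ S = (-5/3, 0)
S = W + t·(Q−W) with t = -5/3, so WS:SQ = t:(1−t) = -5/3:8/3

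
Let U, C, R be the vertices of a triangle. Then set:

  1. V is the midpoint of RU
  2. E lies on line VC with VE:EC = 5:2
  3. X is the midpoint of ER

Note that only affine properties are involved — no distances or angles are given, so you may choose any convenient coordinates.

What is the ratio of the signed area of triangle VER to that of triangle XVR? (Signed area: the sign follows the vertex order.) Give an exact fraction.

[VER]:[XVR] = -2

Work in coordinates with U = (0, 0), C = (1, 0), R = (0, 1).
1. V is the midpoint of RU ⇒ V = (0, 1/2)
2. E lies on line VC with VE:EC = 5:2 ⇒ E = (5/7, 1/7)
3. X is the midpoint of ER ⇒ X = (5/14, 4/7)
2·[VER] = 5/14, 2·[XVR] = -5/28
[VER]:[XVR] = 5/14:-5/28 = -2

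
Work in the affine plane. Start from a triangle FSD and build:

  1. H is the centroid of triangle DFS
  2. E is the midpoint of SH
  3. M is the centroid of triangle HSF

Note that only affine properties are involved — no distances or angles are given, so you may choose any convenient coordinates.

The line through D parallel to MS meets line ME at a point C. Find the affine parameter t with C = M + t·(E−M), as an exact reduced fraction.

Choose coordinates F = (0, 0), S = (1, 0), D = (0, 1).
1. H is the centroid of triangle DFS ⇒ H = (1/3, 1/3)
2. E is the midpoint of SH ⇒ E = (2/3, 1/6)
3. M is the centroid of triangle HSF ⇒ M = (4/9, 1/9)
through D parallel to MS: direction (5/9, -1/9); meets ME at C = (20/9, 5/9)
C = M + t·(E−M) with t = 8

t = 8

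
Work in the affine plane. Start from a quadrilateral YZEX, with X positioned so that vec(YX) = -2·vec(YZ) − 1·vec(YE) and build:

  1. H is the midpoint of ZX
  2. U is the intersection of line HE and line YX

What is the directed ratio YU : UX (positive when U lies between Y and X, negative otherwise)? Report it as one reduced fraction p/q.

Choose coordinates Y = (0, 0), Z = (1, 0), E = (0, 1), X = (-2, -1).
1. H is the midpoint of ZX ⇒ H = (-1/2, -1/2)
2. U is the intersection of line HE and line YX ⇒ U = (-2/5, -1/5)
U = Y + t·(X−Y) with t = 1/5, so YU:UX = t:(1−t) = 1/5:4/5

YU:UX = 1/4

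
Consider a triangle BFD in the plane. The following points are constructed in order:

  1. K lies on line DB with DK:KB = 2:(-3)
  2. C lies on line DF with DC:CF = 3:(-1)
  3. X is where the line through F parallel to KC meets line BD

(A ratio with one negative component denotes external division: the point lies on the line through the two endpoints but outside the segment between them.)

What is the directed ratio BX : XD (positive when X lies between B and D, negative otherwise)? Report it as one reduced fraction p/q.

Choose coordinates B = (0, 0), F = (1, 0), D = (0, 1).
1. K lies on line DB with DK:KB = 2:(-3) ⇒ K = (0, 3)
2. C lies on line DF with DC:CF = 3:(-1) ⇒ C = (3/2, -1/2)
3. X is where the line through F parallel to KC meets line BD ⇒ X = (0, 7/3)
X = B + t·(D−B) with t = 7/3, so BX:XD = t:(1−t) = 7/3:-4/3

BX:XD = -7/4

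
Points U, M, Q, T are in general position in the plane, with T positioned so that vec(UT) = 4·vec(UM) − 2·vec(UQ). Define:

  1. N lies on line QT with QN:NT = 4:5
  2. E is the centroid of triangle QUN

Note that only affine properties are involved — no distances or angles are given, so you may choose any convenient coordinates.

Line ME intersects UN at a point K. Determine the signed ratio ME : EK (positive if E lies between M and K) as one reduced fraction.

Assign U = (0, 0), M = (1, 0), Q = (0, 1), T = (4, -2) — the answer is frame-independent, so this choice is without loss of generality.
1. N lies on line QT with QN:NT = 4:5 ⇒ N = (16/9, -1/3)
2. E is the centroid of triangle QUN ⇒ E = (16/27, 2/9)
line ME meets UN at K = (32/21, -2/7)
E = M + t·(K−M) with t = -7/9, so ME:EK = -7/9:16/9

ME:EK = -7/16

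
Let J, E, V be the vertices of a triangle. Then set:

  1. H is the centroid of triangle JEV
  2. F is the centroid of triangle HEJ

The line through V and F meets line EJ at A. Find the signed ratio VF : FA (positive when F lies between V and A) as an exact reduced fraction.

VF:FA = 8

Choose coordinates J = (0, 0), E = (1, 0), V = (0, 1).
1. H is the centroid of triangle JEV ⇒ H = (1/3, 1/3)
2. F is the centroid of triangle HEJ ⇒ F = (4/9, 1/9)
line VF meets EJ at A = (1/2, 0)
F = V + t·(A−V) with t = 8/9, so VF:FA = 8/9:1/9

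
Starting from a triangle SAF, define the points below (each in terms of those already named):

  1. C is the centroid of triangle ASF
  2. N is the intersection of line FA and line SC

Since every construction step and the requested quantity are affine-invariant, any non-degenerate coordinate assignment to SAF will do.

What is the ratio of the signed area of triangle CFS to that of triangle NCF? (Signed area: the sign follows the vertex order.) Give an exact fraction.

Set S = (0, 0), A = (1, 0), F = (0, 1); any affine frame gives the same invariant.
1. C is the centroid of triangle ASF ⇒ C = (1/3, 1/3)
2. N is the intersection of line FA and line SC ⇒ N = (1/2, 1/2)
2·[CFS] = 1/3, 2·[NCF] = -1/6
[CFS]:[NCF] = 1/3:-1/6 = -2

[CFS]:[NCF] = -2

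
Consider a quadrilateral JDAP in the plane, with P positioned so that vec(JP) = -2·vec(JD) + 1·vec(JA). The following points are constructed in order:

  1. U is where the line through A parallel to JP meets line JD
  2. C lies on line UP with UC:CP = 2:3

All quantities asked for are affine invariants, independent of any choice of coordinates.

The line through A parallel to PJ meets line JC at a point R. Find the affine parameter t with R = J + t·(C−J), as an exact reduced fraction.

t = 5/3

Work in coordinates with J = (0, 0), D = (1, 0), A = (0, 1), P = (-2, 1).
1. U is where the line through A parallel to JP meets line JD ⇒ U = (2, 0)
2. C lies on line UP with UC:CP = 2:3 ⇒ C = (2/5, 2/5)
through A parallel to PJ: direction (2, -1); meets JC at R = (2/3, 2/3)
R = J + t·(C−J) with t = 5/3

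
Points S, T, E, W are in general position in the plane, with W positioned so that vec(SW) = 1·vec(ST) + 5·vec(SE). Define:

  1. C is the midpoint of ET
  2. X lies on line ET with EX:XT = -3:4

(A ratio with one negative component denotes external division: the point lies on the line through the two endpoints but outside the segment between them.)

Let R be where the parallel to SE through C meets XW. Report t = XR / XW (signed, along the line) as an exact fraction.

Set S = (0, 0), T = (1, 0), E = (0, 1), W = (1, 5); any affine frame gives the same invariant.
1. C is the midpoint of ET ⇒ C = (1/2, 1/2)
2. X lies on line ET with EX:XT = -3:4 ⇒ X = (-3, 4)
through C parallel to SE: direction (0, 1); meets XW at R = (1/2, 39/8)
R = X + t·(W−X) with t = 7/8

t = 7/8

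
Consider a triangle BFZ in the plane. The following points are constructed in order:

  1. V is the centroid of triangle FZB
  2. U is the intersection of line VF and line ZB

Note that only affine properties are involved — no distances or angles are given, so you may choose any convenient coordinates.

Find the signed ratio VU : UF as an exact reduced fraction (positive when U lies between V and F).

VU:UF = -1/3

Choose coordinates B = (0, 0), F = (1, 0), Z = (0, 1).
1. V is the centroid of triangle FZB ⇒ V = (1/3, 1/3)
2. U is the intersection of line VF and line ZB ⇒ U = (0, 1/2)
U = V + t·(F−V) with t = -1/2, so VU:UF = t:(1−t) = -1/2:3/2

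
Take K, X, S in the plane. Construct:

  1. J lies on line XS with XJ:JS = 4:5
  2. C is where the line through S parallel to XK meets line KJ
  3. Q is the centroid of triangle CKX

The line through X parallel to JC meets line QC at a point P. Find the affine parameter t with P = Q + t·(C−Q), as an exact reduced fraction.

Set K = (0, 0), X = (1, 0), S = (0, 1); any affine frame gives the same invariant.
1. J lies on line XS with XJ:JS = 4:5 ⇒ J = (5/9, 4/9)
2. C is where the line through S parallel to XK meets line KJ ⇒ C = (5/4, 1)
3. Q is the centroid of triangle CKX ⇒ Q = (3/4, 1/3)
through X parallel to JC: direction (25/36, 5/9); meets QC at P = (-1/4, -1)
P = Q + t·(C−Q) with t = -2

t = -2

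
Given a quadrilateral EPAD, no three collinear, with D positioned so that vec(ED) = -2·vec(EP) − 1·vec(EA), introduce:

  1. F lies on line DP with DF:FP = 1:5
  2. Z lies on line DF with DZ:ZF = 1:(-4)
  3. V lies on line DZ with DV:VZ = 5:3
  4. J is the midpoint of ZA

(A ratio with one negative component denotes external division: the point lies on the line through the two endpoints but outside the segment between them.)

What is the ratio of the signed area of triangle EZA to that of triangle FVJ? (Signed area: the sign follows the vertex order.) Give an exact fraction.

[EZA]:[FVJ] = 156/29

Set E = (0, 0), P = (1, 0), A = (0, 1), D = (-2, -1); any affine frame gives the same invariant.
1. F lies on line DP with DF:FP = 1:5 ⇒ F = (-3/2, -5/6)
2. Z lies on line DF with DZ:ZF = 1:(-4) ⇒ Z = (-13/6, -19/18)
3. V lies on line DZ with DV:VZ = 5:3 ⇒ V = (-101/48, -149/144)
4. J is the midpoint of ZA ⇒ J = (-13/12, -1/36)
2·[EZA] = -13/6, 2·[FVJ] = -29/72
[EZA]:[FVJ] = -13/6:-29/72 = 156/29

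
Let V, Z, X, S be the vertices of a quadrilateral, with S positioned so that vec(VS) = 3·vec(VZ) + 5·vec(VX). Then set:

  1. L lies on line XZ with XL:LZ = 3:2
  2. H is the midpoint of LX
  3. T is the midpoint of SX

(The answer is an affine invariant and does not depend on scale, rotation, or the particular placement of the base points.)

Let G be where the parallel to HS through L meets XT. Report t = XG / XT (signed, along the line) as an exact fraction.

Assign V = (0, 0), Z = (1, 0), X = (0, 1), S = (3, 5) — the answer is frame-independent, so this choice is without loss of generality.
1. L lies on line XZ with XL:LZ = 3:2 ⇒ L = (3/5, 2/5)
2. H is the midpoint of LX ⇒ H = (3/10, 7/10)
3. T is the midpoint of SX ⇒ T = (3/2, 3)
through L parallel to HS: direction (27/10, 43/10); meets XT at G = (6, 9)
G = X + t·(T−X) with t = 4

t = 4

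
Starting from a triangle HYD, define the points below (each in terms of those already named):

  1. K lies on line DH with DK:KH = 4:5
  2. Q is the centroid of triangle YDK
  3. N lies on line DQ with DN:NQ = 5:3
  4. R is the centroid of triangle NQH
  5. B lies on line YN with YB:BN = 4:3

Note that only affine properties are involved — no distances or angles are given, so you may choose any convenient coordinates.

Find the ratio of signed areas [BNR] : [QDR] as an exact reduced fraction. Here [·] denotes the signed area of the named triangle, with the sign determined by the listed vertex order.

[BNR]:[QDR] = 163/168

Choose coordinates H = (0, 0), Y = (1, 0), D = (0, 1).
1. K lies on line DH with DK:KH = 4:5 ⇒ K = (0, 5/9)
2. Q is the centroid of triangle YDK ⇒ Q = (1/3, 14/27)
3. N lies on line DQ with DN:NQ = 5:3 ⇒ N = (5/24, 151/216)
4. R is the centroid of triangle NQH ⇒ R = (13/72, 263/648)
5. B lies on line YN with YB:BN = 4:3 ⇒ B = (23/42, 151/378)
2·[BNR] = 163/1512, 2·[QDR] = 1/9
[BNR]:[QDR] = 163/1512:1/9 = 163/168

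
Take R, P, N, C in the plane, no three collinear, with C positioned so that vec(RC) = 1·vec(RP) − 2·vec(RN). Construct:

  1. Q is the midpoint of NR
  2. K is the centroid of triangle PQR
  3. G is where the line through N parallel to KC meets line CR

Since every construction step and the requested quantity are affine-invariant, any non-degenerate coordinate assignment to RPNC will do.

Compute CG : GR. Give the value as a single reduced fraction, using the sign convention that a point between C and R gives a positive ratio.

CG:GR = 1/4

Assign R = (0, 0), P = (1, 0), N = (0, 1), C = (1, -2) — the answer is frame-independent, so this choice is without loss of generality.
1. Q is the midpoint of NR ⇒ Q = (0, 1/2)
2. K is the centroid of triangle PQR ⇒ K = (1/3, 1/6)
3. G is where the line through N parallel to KC meets line CR ⇒ G = (4/5, -8/5)
G = C + t·(R−C) with t = 1/5, so CG:GR = t:(1−t) = 1/5:4/5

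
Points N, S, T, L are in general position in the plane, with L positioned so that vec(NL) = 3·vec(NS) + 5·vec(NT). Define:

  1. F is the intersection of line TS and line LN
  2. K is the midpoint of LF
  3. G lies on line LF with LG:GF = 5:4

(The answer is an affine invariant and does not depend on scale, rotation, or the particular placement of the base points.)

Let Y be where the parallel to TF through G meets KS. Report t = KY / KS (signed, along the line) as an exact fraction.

t = 1/9

Set N = (0, 0), S = (1, 0), T = (0, 1), L = (3, 5); any affine frame gives the same invariant.
1. F is the intersection of line TS and line LN ⇒ F = (3/8, 5/8)
2. K is the midpoint of LF ⇒ K = (27/16, 45/16)
3. G lies on line LF with LG:GF = 5:4 ⇒ G = (37/24, 185/72)
through G parallel to TF: direction (3/8, -3/8); meets KS at Y = (29/18, 5/2)
Y = K + t·(S−K) with t = 1/9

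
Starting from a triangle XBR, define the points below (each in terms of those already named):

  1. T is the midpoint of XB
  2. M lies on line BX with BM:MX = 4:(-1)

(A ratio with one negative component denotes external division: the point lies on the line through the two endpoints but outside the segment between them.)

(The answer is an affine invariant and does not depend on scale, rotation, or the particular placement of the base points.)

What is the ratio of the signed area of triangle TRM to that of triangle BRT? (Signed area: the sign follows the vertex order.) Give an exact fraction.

[TRM]:[BRT] = 5/3

Assign X = (0, 0), B = (1, 0), R = (0, 1) — the answer is frame-independent, so this choice is without loss of generality.
1. T is the midpoint of XB ⇒ T = (1/2, 0)
2. M lies on line BX with BM:MX = 4:(-1) ⇒ M = (-1/3, 0)
2·[TRM] = 5/6, 2·[BRT] = 1/2
[TRM]:[BRT] = 5/6:1/2 = 5/3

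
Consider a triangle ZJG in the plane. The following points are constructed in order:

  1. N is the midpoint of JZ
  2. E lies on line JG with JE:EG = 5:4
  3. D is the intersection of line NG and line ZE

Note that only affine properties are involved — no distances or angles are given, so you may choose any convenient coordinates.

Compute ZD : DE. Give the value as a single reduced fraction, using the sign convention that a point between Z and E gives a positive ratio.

ZD:DE = 9/4

Set Z = (0, 0), J = (1, 0), G = (0, 1); any affine frame gives the same invariant.
1. N is the midpoint of JZ ⇒ N = (1/2, 0)
2. E lies on line JG with JE:EG = 5:4 ⇒ E = (4/9, 5/9)
3. D is the intersection of line NG and line ZE ⇒ D = (4/13, 5/13)
D = Z + t·(E−Z) with t = 9/13, so ZD:DE = t:(1−t) = 9/13:4/13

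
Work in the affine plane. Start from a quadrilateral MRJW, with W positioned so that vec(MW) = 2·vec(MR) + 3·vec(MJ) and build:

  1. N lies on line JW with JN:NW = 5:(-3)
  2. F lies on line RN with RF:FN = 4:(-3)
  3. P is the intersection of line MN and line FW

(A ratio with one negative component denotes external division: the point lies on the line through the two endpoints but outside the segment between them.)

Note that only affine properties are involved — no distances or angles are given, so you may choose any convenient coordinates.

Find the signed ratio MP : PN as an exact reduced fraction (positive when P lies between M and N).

Work in coordinates with M = (0, 0), R = (1, 0), J = (0, 1), W = (2, 3).
1. N lies on line JW with JN:NW = 5:(-3) ⇒ N = (5, 6)
2. F lies on line RN with RF:FN = 4:(-3) ⇒ F = (17, 24)
3. P is the intersection of line MN and line FW ⇒ P = (-1, -6/5)
P = M + t·(N−M) with t = -1/5, so MP:PN = t:(1−t) = -1/5:6/5

MP:PN = -1/6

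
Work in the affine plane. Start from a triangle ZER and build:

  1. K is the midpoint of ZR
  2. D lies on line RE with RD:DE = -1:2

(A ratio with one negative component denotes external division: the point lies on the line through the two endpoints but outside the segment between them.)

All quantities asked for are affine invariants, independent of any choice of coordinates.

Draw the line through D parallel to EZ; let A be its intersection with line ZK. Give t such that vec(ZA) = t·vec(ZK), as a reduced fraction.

t = 4

Work in coordinates with Z = (0, 0), E = (1, 0), R = (0, 1).
1. K is the midpoint of ZR ⇒ K = (0, 1/2)
2. D lies on line RE with RD:DE = -1:2 ⇒ D = (-1, 2)
through D parallel to EZ: direction (-1, 0); meets ZK at A = (0, 2)
A = Z + t·(K−Z) with t = 4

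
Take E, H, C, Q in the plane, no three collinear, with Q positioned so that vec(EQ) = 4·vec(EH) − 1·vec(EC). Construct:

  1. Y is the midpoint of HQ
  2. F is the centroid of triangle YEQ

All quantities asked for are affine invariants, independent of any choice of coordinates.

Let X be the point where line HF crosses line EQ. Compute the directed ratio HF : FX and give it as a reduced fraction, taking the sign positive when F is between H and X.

HF:FX = 5

Set E = (0, 0), H = (1, 0), C = (0, 1), Q = (4, -1); any affine frame gives the same invariant.
1. Y is the midpoint of HQ ⇒ Y = (5/2, -1/2)
2. F is the centroid of triangle YEQ ⇒ F = (13/6, -1/2)
line HF meets EQ at X = (12/5, -3/5)
F = H + t·(X−H) with t = 5/6, so HF:FX = 5/6:1/6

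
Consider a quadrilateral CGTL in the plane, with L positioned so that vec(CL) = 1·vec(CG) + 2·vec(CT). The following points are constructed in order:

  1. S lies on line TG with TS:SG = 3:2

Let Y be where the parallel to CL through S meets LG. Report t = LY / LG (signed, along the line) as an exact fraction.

Work in coordinates with C = (0, 0), G = (1, 0), T = (0, 1), L = (1, 2).
1. S lies on line TG with TS:SG = 3:2 ⇒ S = (3/5, 2/5)
through S parallel to CL: direction (1, 2); meets LG at Y = (1, 6/5)
Y = L + t·(G−L) with t = 2/5

t = 2/5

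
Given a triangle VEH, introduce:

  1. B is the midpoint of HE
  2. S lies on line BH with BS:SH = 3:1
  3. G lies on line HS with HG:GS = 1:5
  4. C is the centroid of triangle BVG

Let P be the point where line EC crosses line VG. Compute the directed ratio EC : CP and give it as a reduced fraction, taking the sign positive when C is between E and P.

EC:CP = 118/23

Choose coordinates V = (0, 0), E = (1, 0), H = (0, 1).
1. B is the midpoint of HE ⇒ B = (1/2, 1/2)
2. S lies on line BH with BS:SH = 3:1 ⇒ S = (1/8, 7/8)
3. G lies on line HS with HG:GS = 1:5 ⇒ G = (1/48, 47/48)
4. C is the centroid of triangle BVG ⇒ C = (25/144, 71/144)
line EC meets VG at P = (71/5664, 3337/5664)
C = E + t·(P−E) with t = 118/141, so EC:CP = 118/141:23/141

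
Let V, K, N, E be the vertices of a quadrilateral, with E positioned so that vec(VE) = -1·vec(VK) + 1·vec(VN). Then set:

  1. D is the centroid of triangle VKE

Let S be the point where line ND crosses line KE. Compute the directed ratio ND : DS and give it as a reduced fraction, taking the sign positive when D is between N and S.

Assign V = (0, 0), K = (1, 0), N = (0, 1), E = (-1, 1) — the answer is frame-independent, so this choice is without loss of generality.
1. D is the centroid of triangle VKE ⇒ D = (0, 1/3)
line ND meets KE at S = (0, 1/2)
D = N + t·(S−N) with t = 4/3, so ND:DS = 4/3:-1/3

ND:DS = -4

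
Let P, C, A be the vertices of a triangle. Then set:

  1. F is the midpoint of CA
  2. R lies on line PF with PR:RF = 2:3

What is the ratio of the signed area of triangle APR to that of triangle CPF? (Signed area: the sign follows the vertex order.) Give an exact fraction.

[APR]:[CPF] = -2/5

Choose coordinates P = (0, 0), C = (1, 0), A = (0, 1).
1. F is the midpoint of CA ⇒ F = (1/2, 1/2)
2. R lies on line PF with PR:RF = 2:3 ⇒ R = (1/5, 1/5)
2·[APR] = 1/5, 2·[CPF] = -1/2
[APR]:[CPF] = 1/5:-1/2 = -2/5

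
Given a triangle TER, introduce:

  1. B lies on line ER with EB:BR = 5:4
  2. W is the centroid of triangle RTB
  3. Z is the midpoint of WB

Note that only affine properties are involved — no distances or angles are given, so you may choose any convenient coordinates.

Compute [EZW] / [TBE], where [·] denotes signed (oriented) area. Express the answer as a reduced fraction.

Work in coordinates with T = (0, 0), E = (1, 0), R = (0, 1).
1. B lies on line ER with EB:BR = 5:4 ⇒ B = (4/9, 5/9)
2. W is the centroid of triangle RTB ⇒ W = (4/27, 14/27)
3. Z is the midpoint of WB ⇒ Z = (8/27, 29/54)
2·[EZW] = 5/54, 2·[TBE] = -5/9
[EZW]:[TBE] = 5/54:-5/9 = -1/6

[EZW]:[TBE] = -1/6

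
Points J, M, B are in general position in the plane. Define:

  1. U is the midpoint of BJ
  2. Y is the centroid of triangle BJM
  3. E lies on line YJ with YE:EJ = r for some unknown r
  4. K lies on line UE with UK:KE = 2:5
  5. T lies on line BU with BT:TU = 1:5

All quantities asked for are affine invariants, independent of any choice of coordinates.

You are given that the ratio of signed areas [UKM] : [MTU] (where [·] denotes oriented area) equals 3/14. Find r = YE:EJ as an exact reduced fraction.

Assign J = (0, 0), M = (1, 0), B = (0, 1) — the answer is frame-independent, so this choice is without loss of generality.
1. U is the midpoint of BJ ⇒ U = (0, 1/2)
2. Y is the centroid of triangle BJM ⇒ Y = (1/3, 1/3)
3. With YE:EJ = r, write λ = r/(r+1) so E = Y + λ·(J−Y); E is affine-linear in λ
4. K lies on line UE with UK:KE = 2:5 ⇒ K is an affine combination of earlier points and hence also affine-linear in λ
5. T lies on line BU with BT:TU = 1:5 ⇒ T = (0, 11/12)
Every point depending on E is an affine combination of E and λ-independent points, so each such coordinate is linear in λ; the λ² term in each signed area is a multiple of (J−Y)×(J−Y) = 0, so 2·[UKM] and 2·[MTU] are each linear in λ. Evaluating at λ=0 and λ=1:
  2·[UKM] = 1/7·λ,   2·[MTU] = 5/12
So [UKM]:[MTU] = (1/7·λ) / (5/12). Setting this equal to 3/14:
  1/7·λ = 3/14·(5/12)  ⇒  λ = 5/8
Then r = λ/(1−λ) = (5/8)/(3/8) = 5/3. Check: with r = 5/3, E = (1/8, 1/8) and [UKM]:[MTU] = 3/14 as required.

r = 5/3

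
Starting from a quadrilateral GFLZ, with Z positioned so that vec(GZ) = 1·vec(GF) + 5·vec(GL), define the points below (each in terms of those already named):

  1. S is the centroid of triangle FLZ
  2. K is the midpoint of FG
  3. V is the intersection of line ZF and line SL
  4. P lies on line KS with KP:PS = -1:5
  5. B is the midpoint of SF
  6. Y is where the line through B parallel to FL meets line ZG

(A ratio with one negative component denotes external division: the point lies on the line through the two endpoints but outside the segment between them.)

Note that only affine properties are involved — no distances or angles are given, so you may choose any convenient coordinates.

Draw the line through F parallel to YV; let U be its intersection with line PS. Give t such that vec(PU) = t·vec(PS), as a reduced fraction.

Set G = (0, 0), F = (1, 0), L = (0, 1), Z = (1, 5); any affine frame gives the same invariant.
1. S is the centroid of triangle FLZ ⇒ S = (2/3, 2)
2. K is the midpoint of FG ⇒ K = (1/2, 0)
3. V is the intersection of line ZF and line SL ⇒ V = (1, 5/2)
4. P lies on line KS with KP:PS = -1:5 ⇒ P = (11/24, -1/2)
5. B is the midpoint of SF ⇒ B = (5/6, 1)
6. Y is where the line through B parallel to FL meets line ZG ⇒ Y = (11/36, 55/36)
through F parallel to YV: direction (25/36, 35/36); meets PS at U = (23/53, -42/53)
U = P + t·(S−P) with t = -31/265

t = -31/265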